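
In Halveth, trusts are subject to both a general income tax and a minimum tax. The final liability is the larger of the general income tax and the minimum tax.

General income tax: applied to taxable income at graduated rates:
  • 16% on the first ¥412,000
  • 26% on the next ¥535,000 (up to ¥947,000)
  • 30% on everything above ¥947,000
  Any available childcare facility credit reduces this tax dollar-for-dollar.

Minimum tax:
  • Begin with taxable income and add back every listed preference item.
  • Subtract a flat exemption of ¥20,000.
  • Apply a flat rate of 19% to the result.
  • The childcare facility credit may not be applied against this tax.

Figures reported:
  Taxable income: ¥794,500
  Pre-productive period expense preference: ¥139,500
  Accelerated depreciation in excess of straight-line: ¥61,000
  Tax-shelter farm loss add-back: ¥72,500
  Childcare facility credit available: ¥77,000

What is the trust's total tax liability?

¥199,025

Minimum tax:
  Adjusted income: ¥794,500 + ¥139,500 + ¥61,000 + ¥72,500 = ¥1,067,500
  Less exemption ¥20,000 → base ¥1,047,500
  ¥1,047,500 × 19% = ¥199,025

General income tax:
  ¥412,000 × 16% = ¥65,920
  ¥382,500 × 26% = ¥99,450
  → ¥165,370
  Less childcare facility credit ¥77,000 → ¥88,370

¥199,025 > ¥88,370, so the minimum tax is the binding amount.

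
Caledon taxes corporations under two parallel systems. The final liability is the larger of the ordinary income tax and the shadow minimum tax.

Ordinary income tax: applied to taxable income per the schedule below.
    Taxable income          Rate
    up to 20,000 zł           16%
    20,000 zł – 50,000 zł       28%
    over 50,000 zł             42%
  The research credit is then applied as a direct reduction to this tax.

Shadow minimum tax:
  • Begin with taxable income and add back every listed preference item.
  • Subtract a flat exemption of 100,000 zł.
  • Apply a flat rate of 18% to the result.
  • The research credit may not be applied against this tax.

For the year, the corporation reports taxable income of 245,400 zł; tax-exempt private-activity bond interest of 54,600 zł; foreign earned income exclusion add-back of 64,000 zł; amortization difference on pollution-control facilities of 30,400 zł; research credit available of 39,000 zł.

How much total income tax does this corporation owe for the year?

54,668 zł

Shadow minimum tax:
  Adjusted income: 245,400 zł + 54,600 zł + 64,000 zł + 30,400 zł = 394,400 zł
  Less exemption 100,000 zł → base 294,400 zł
  294,400 zł × 18% = 52,992 zł

Ordinary income tax:
  20,000 zł × 16% = 3,200 zł
  30,000 zł × 28% = 8,400 zł
  195,400 zł × 42% = 82,068 zł
  → 93,668 zł
  Less research credit 39,000 zł → 54,668 zł

54,668 zł > 52,992 zł, so the ordinary income tax governs.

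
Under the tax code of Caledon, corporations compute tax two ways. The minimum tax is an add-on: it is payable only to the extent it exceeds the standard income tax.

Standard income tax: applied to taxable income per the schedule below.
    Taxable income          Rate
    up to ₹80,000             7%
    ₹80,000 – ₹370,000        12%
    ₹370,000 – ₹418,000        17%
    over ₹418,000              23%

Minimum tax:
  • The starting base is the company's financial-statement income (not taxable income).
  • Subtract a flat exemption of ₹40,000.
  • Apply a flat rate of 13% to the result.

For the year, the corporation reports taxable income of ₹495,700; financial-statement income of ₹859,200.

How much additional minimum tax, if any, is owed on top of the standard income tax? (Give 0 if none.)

₹40,065

Minimum tax:
  Base (financial-statement income): ₹859,200
  Less exemption ₹40,000 → base ₹819,200
  ₹819,200 × 13% = ₹106,496

Standard income tax:
  ₹80,000 × 7% = ₹5,600
  ₹290,000 × 12% = ₹34,800
  ₹48,000 × 17% = ₹8,160
  ₹77,700 × 23% = ₹17,871
  → ₹66,431

Excess of minimum tax over standard income tax: ₹106,496 − ₹66,431 = ₹40,065.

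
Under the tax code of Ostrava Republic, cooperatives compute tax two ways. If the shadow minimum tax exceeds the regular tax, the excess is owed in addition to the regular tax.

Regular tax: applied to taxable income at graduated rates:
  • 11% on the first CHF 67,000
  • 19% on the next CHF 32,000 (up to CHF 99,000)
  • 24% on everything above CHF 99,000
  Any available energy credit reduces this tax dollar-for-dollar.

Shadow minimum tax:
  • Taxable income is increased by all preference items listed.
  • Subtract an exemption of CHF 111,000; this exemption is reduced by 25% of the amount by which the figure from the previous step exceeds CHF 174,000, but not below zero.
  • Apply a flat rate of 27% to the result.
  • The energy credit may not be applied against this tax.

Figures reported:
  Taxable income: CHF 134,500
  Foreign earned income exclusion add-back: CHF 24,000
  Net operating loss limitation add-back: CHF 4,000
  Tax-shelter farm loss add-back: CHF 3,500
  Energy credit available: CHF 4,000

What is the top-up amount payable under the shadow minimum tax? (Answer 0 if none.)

CHF 0

Regular tax:
  CHF 67,000 × 11% = CHF 7,370
  CHF 32,000 × 19% = CHF 6,080
  CHF 35,500 × 24% = CHF 8,520
  → CHF 21,970
  Less energy credit CHF 4,000 → CHF 17,970

Shadow minimum tax:
  Adjusted income: CHF 134,500 + CHF 24,000 + CHF 4,000 + CHF 3,500 = CHF 166,000
  Exemption: CHF 166,000 ≤ CHF 174,000, so full CHF 111,000 applies
  Base: CHF 166,000 − CHF 111,000 = CHF 55,000
  CHF 55,000 × 27% = CHF 14,850

CHF 14,850 ≤ CHF 17,970, so no add-on is due.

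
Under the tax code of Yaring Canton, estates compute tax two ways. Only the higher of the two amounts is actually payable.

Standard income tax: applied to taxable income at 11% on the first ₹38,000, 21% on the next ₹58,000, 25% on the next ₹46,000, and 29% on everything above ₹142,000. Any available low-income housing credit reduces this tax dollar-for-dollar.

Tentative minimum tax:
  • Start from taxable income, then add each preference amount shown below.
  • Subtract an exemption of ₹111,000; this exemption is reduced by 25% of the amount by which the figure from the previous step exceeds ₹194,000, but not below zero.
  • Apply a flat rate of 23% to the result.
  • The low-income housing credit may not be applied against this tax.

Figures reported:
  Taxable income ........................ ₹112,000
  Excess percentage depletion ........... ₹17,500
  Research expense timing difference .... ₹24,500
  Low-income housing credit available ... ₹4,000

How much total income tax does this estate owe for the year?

Tentative minimum tax:
  Adjusted income: ₹112,000 + ₹17,500 + ₹24,500 = ₹154,000
  Exemption: ₹154,000 ≤ ₹194,000, so full ₹111,000 applies
  Base: ₹154,000 − ₹111,000 = ₹43,000
  ₹43,000 × 23% = ₹9,890

Standard income tax:
  ₹38,000 × 11% = ₹4,180
  ₹58,000 × 21% = ₹12,180
  ₹16,000 × 25% = ₹4,000
  → ₹20,360
  Less low-income housing credit ₹4,000 → ₹16,360

₹16,360 > ₹9,890, so the standard income tax governs.

₹16,360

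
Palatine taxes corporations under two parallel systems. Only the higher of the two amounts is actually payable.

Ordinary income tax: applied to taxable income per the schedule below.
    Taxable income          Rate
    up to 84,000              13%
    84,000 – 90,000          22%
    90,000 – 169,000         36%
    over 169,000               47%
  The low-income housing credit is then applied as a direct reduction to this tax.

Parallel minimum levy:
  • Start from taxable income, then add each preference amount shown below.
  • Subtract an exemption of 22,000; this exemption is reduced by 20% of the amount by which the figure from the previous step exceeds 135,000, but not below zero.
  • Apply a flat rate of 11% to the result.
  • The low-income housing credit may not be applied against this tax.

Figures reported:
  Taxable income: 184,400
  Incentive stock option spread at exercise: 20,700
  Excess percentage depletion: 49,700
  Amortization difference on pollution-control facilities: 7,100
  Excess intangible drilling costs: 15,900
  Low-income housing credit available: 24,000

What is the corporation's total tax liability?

Ordinary income tax:
  84,000 × 13% = 10,920
  6,000 × 22% = 1,320
  79,000 × 36% = 28,440
  15,400 × 47% = 7,238
  → 47,918
  Less low-income housing credit 24,000 → 23,918

Parallel minimum levy:
  Adjusted income: 184,400 + 20,700 + 49,700 + 7,100 + 15,900 = 277,800
  Exemption: 20% × (277,800 − 135,000) = 28,560 ≥ 22,000, so the exemption is fully phased out
  Base: 277,800 − 0 = 277,800
  277,800 × 11% = 30,558

30,558 > 23,918, so the parallel minimum levy is the binding amount.

30,558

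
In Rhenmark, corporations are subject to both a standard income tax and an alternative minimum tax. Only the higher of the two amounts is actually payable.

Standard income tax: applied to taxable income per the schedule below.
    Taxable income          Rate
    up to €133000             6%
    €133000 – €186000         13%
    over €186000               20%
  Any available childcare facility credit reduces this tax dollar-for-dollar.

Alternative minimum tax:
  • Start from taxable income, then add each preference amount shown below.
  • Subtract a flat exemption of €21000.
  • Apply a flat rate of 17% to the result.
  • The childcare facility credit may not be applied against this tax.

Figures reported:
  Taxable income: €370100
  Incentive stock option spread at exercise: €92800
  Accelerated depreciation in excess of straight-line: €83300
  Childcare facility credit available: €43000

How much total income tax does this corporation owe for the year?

Alternative minimum tax:
  Adjusted income: €370100 + €92800 + €83300 = €546200
  Less exemption €21000 → base €525200
  €525200 × 17% = €89284

Standard income tax:
  €133000 × 6% = €7980
  €53000 × 13% = €6890
  €184100 × 20% = €36820
  → €51690
  Less childcare facility credit €43000 → €8690

€89284 > €8690, so the alternative minimum tax is the binding amount.

€89284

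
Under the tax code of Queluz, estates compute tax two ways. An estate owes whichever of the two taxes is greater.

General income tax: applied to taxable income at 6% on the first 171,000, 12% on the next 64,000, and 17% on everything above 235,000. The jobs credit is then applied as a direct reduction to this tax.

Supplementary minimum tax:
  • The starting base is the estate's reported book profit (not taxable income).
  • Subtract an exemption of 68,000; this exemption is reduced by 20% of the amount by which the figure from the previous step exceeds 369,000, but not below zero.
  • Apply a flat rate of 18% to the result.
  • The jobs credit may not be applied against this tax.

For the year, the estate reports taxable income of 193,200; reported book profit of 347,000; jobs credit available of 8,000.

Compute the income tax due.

Supplementary minimum tax:
  Base (reported book profit): 347,000
  Exemption: 347,000 ≤ 369,000, so full 68,000 applies
  Base: 347,000 − 68,000 = 279,000
  279,000 × 18% = 50,220

General income tax:
  171,000 × 6% = 10,260
  22,200 × 12% = 2,664
  → 12,924
  Less jobs credit 8,000 → 4,924

50,220 > 4,924, so the supplementary minimum tax is the binding amount.

50,220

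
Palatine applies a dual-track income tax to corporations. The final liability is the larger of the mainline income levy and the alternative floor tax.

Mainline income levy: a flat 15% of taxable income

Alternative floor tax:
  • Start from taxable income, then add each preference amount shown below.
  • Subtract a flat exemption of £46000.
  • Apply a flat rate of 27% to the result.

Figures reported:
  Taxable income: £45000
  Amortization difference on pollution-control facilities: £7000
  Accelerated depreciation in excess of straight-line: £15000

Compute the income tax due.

Alternative floor tax:
  Adjusted income: £45000 + £7000 + £15000 = £67000
  Less exemption £46000 → base £21000
  £21000 × 27% = £5670

Mainline income levy:
  £45000 × 15% = £6750

£6750 > £5670, so the mainline income levy governs.

£6750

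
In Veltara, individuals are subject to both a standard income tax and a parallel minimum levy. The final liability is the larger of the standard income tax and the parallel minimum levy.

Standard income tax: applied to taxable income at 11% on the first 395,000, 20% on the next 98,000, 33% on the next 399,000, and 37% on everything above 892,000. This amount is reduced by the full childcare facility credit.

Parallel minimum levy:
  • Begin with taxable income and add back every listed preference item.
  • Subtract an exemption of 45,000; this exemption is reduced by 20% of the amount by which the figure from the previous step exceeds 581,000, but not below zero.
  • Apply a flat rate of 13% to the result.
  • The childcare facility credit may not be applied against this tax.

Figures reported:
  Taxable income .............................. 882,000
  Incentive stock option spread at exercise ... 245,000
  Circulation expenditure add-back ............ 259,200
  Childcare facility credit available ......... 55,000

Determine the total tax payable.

180,206

Parallel minimum levy:
  Adjusted income: 882,000 + 245,000 + 259,200 = 1,386,200
  Exemption: 20% × (1,386,200 − 581,000) = 161,040 ≥ 45,000, so the exemption is fully phased out
  Base: 1,386,200 − 0 = 1,386,200
  1,386,200 × 13% = 180,206

Standard income tax:
  395,000 × 11% = 43,450
  98,000 × 20% = 19,600
  389,000 × 33% = 128,370
  → 191,420
  Less childcare facility credit 55,000 → 136,420

180,206 > 136,420, so the parallel minimum levy is the binding amount.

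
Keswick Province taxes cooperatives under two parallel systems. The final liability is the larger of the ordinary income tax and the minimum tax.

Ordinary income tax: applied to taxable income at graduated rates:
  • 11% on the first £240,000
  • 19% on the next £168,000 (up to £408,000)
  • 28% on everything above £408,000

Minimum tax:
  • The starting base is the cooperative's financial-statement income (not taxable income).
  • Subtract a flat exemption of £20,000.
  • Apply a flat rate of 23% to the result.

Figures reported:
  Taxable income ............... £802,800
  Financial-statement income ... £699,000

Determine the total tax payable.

£168,864

Ordinary income tax:
  £240,000 × 11% = £26,400
  £168,000 × 19% = £31,920
  £394,800 × 28% = £110,544
  → £168,864

Minimum tax:
  Base (financial-statement income): £699,000
  Less exemption £20,000 → base £679,000
  £679,000 × 23% = £156,170

£168,864 > £156,170, so the ordinary income tax governs.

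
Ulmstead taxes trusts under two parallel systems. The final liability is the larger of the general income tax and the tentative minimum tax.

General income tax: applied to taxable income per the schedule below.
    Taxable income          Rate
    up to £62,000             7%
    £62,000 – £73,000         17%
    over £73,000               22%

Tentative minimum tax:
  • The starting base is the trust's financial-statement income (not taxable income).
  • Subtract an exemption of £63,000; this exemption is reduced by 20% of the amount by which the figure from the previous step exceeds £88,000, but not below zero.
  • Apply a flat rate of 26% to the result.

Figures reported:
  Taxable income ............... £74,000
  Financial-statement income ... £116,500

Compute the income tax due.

£15,392

Tentative minimum tax:
  Base (financial-statement income): £116,500
  Exemption: £63,000 − 20% × (£116,500 − £88,000) = £63,000 − £5,700 = £57,300
  Base: £116,500 − £57,300 = £59,200
  £59,200 × 26% = £15,392

General income tax:
  £62,000 × 7% = £4,340
  £11,000 × 17% = £1,870
  £1,000 × 22% = £220
  → £6,430

£15,392 > £6,430, so the tentative minimum tax is the binding amount.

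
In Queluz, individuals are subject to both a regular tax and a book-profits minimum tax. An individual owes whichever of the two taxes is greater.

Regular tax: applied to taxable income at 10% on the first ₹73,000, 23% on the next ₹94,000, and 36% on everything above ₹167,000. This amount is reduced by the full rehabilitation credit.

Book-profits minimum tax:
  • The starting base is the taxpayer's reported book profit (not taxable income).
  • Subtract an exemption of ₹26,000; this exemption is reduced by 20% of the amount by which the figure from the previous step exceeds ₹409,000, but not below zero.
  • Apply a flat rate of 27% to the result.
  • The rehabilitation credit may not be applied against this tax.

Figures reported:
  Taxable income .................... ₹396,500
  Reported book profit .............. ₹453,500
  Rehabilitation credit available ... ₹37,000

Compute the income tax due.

₹117,828

Book-profits minimum tax:
  Base (reported book profit): ₹453,500
  Exemption: ₹26,000 − 20% × (₹453,500 − ₹409,000) = ₹26,000 − ₹8,900 = ₹17,100
  Base: ₹453,500 − ₹17,100 = ₹436,400
  ₹436,400 × 27% = ₹117,828

Regular tax:
  ₹73,000 × 10% = ₹7,300
  ₹94,000 × 23% = ₹21,620
  ₹229,500 × 36% = ₹82,620
  → ₹111,540
  Less rehabilitation credit ₹37,000 → ₹74,540

₹117,828 > ₹74,540, so the book-profits minimum tax is the binding amount.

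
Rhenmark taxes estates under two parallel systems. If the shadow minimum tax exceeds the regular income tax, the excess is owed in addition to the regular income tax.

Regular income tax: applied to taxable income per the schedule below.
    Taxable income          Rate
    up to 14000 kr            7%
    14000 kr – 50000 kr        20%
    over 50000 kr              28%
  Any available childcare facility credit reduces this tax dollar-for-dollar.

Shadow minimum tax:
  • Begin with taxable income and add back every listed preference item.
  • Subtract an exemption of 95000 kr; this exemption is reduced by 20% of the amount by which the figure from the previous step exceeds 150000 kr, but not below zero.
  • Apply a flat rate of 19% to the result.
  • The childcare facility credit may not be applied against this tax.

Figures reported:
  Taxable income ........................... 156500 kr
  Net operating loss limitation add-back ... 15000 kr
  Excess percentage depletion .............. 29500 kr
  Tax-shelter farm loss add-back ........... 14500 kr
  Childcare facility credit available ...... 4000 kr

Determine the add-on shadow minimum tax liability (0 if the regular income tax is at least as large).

0 kr

Regular income tax:
  14000 kr × 7% = 980 kr
  36000 kr × 20% = 7200 kr
  106500 kr × 28% = 29820 kr
  → 38000 kr
  Less childcare facility credit 4000 kr → 34000 kr

Shadow minimum tax:
  Adjusted income: 156500 kr + 15000 kr + 29500 kr + 14500 kr = 215500 kr
  Exemption: 95000 kr − 20% × (215500 kr − 150000 kr) = 95000 kr − 13100 kr = 81900 kr
  Base: 215500 kr − 81900 kr = 133600 kr
  133600 kr × 19% = 25384 kr

25384 kr ≤ 34000 kr, so no add-on is due.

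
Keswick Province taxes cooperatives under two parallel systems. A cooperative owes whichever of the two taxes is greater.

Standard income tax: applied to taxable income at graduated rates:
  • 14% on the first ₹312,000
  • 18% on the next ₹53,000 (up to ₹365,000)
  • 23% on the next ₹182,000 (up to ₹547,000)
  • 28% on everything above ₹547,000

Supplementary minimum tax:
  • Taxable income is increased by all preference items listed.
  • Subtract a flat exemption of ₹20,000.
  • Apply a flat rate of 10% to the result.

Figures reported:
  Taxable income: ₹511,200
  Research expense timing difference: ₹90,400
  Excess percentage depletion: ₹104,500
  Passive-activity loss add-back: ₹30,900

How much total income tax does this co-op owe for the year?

₹86,846

Standard income tax:
  ₹312,000 × 14% = ₹43,680
  ₹53,000 × 18% = ₹9,540
  ₹146,200 × 23% = ₹33,626
  → ₹86,846

Supplementary minimum tax:
  Adjusted income: ₹511,200 + ₹90,400 + ₹104,500 + ₹30,900 = ₹737,000
  Less exemption ₹20,000 → base ₹717,000
  ₹717,000 × 10% = ₹71,700

₹86,846 > ₹71,700, so the standard income tax governs.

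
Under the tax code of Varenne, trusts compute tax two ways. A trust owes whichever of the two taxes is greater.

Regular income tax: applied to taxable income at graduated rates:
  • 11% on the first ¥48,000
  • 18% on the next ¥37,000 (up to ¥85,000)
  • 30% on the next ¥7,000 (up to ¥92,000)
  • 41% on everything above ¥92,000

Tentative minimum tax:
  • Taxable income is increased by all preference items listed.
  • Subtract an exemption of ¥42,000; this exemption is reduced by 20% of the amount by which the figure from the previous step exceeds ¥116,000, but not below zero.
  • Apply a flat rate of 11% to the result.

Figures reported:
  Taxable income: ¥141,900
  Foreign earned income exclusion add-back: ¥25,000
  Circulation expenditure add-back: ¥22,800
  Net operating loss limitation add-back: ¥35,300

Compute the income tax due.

Tentative minimum tax:
  Adjusted income: ¥141,900 + ¥25,000 + ¥22,800 + ¥35,300 = ¥225,000
  Exemption: ¥42,000 − 20% × (¥225,000 − ¥116,000) = ¥42,000 − ¥21,800 = ¥20,200
  Base: ¥225,000 − ¥20,200 = ¥204,800
  ¥204,800 × 11% = ¥22,528

Regular income tax:
  ¥48,000 × 11% = ¥5,280
  ¥37,000 × 18% = ¥6,660
  ¥7,000 × 30% = ¥2,100
  ¥49,900 × 41% = ¥20,459
  → ¥34,499

¥34,499 > ¥22,528, so the regular income tax governs.

¥34,499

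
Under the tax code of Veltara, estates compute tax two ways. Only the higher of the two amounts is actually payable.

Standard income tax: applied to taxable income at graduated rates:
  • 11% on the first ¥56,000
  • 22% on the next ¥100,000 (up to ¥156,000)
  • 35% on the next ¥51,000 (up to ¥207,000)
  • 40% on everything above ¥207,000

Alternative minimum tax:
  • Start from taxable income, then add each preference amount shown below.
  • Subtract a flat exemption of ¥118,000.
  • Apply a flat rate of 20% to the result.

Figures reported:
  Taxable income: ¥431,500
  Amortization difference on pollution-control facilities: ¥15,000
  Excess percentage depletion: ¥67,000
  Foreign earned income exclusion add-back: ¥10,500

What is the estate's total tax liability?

Standard income tax:
  ¥56,000 × 11% = ¥6,160
  ¥100,000 × 22% = ¥22,000
  ¥51,000 × 35% = ¥17,850
  ¥224,500 × 40% = ¥89,800
  → ¥135,810

Alternative minimum tax:
  Adjusted income: ¥431,500 + ¥15,000 + ¥67,000 + ¥10,500 = ¥524,000
  Less exemption ¥118,000 → base ¥406,000
  ¥406,000 × 20% = ¥81,200

¥135,810 > ¥81,200, so the standard income tax governs.

¥135,810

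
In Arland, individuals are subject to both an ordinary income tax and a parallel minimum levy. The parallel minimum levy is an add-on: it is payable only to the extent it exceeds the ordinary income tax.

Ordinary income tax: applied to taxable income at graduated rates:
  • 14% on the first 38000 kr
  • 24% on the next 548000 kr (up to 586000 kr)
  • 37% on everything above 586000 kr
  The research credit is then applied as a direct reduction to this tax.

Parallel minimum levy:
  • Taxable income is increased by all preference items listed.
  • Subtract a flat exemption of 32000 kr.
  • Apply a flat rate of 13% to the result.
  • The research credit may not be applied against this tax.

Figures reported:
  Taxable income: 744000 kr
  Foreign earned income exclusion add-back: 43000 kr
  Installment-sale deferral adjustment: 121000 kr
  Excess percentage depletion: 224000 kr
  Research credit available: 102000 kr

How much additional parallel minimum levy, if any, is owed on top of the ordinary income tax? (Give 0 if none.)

Parallel minimum levy:
  Adjusted income: 744000 kr + 43000 kr + 121000 kr + 224000 kr = 1132000 kr
  Less exemption 32000 kr → base 1100000 kr
  1100000 kr × 13% = 143000 kr

Ordinary income tax:
  38000 kr × 14% = 5320 kr
  548000 kr × 24% = 131520 kr
  158000 kr × 37% = 58460 kr
  → 195300 kr
  Less research credit 102000 kr → 93300 kr

Excess of parallel minimum levy over ordinary income tax: 143000 kr − 93300 kr = 49700 kr.

49700 kr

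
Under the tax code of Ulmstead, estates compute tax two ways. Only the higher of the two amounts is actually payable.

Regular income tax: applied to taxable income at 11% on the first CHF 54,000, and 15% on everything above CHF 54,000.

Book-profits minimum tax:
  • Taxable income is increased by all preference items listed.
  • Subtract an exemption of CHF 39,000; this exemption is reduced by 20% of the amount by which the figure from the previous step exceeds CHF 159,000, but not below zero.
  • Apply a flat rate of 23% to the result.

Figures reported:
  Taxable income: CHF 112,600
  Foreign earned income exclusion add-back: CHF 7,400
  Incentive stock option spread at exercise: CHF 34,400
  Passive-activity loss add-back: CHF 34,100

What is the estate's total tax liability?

Book-profits minimum tax:
  Adjusted income: CHF 112,600 + CHF 7,400 + CHF 34,400 + CHF 34,100 = CHF 188,500
  Exemption: CHF 39,000 − 20% × (CHF 188,500 − CHF 159,000) = CHF 39,000 − CHF 5,900 = CHF 33,100
  Base: CHF 188,500 − CHF 33,100 = CHF 155,400
  CHF 155,400 × 23% = CHF 35,742

Regular income tax:
  CHF 54,000 × 11% = CHF 5,940
  CHF 58,600 × 15% = CHF 8,790
  → CHF 14,730

CHF 35,742 > CHF 14,730, so the book-profits minimum tax is the binding amount.

CHF 35,742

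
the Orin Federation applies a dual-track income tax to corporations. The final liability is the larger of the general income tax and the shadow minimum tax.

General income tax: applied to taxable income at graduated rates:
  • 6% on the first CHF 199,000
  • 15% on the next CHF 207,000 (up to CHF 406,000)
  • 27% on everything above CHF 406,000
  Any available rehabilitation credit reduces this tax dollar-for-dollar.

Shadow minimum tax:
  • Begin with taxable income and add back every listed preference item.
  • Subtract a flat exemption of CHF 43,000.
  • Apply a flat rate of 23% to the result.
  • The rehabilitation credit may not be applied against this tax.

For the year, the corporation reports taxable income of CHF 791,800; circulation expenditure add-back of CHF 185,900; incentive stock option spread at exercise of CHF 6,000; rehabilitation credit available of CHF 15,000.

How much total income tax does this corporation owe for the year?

Shadow minimum tax:
  Adjusted income: CHF 791,800 + CHF 185,900 + CHF 6,000 = CHF 983,700
  Less exemption CHF 43,000 → base CHF 940,700
  CHF 940,700 × 23% = CHF 216,361

General income tax:
  CHF 199,000 × 6% = CHF 11,940
  CHF 207,000 × 15% = CHF 31,050
  CHF 385,800 × 27% = CHF 104,166
  → CHF 147,156
  Less rehabilitation credit CHF 15,000 → CHF 132,156

CHF 216,361 > CHF 132,156, so the shadow minimum tax is the binding amount.

CHF 216,361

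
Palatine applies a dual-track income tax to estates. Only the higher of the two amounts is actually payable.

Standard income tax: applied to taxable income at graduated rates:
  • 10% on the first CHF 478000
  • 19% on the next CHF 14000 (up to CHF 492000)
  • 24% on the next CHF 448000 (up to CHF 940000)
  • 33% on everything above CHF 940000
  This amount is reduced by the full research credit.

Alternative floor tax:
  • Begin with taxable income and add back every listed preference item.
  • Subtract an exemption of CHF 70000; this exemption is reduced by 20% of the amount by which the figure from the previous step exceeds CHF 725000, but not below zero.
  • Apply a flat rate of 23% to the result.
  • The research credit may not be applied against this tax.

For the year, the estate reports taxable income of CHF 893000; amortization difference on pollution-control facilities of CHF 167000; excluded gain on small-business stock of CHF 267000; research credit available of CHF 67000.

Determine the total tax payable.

CHF 305210

Standard income tax:
  CHF 478000 × 10% = CHF 47800
  CHF 14000 × 19% = CHF 2660
  CHF 401000 × 24% = CHF 96240
  → CHF 146700
  Less research credit CHF 67000 → CHF 79700

Alternative floor tax:
  Adjusted income: CHF 893000 + CHF 167000 + CHF 267000 = CHF 1327000
  Exemption: 20% × (CHF 1327000 − CHF 725000) = CHF 120400 ≥ CHF 70000, so the exemption is fully phased out
  Base: CHF 1327000 − CHF 0 = CHF 1327000
  CHF 1327000 × 23% = CHF 305210

CHF 305210 > CHF 79700, so the alternative floor tax is the binding amount.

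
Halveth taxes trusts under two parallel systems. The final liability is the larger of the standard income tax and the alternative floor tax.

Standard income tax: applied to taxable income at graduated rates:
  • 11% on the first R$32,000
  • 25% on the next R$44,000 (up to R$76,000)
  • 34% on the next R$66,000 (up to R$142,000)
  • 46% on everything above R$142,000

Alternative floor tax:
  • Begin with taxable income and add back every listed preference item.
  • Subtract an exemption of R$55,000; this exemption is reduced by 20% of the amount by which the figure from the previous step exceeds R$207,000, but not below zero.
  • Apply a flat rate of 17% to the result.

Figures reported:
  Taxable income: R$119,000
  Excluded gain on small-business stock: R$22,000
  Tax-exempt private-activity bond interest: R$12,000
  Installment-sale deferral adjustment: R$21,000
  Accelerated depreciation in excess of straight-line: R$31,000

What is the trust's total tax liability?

R$29,140

Alternative floor tax:
  Adjusted income: R$119,000 + R$22,000 + R$12,000 + R$21,000 + R$31,000 = R$205,000
  Exemption: R$205,000 ≤ R$207,000, so full R$55,000 applies
  Base: R$205,000 − R$55,000 = R$150,000
  R$150,000 × 17% = R$25,500

Standard income tax:
  R$32,000 × 11% = R$3,520
  R$44,000 × 25% = R$11,000
  R$43,000 × 34% = R$14,620
  → R$29,140

R$29,140 > R$25,500, so the standard income tax governs.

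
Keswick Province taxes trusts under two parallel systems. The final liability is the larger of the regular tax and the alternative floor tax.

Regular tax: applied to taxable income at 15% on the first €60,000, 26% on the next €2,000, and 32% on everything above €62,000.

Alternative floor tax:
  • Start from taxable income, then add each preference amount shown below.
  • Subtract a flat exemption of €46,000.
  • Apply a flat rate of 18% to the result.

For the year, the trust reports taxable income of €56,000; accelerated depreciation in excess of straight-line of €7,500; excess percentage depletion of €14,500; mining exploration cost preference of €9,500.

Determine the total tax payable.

Regular tax:
  €56,000 × 15% = €8,400

Alternative floor tax:
  Adjusted income: €56,000 + €7,500 + €14,500 + €9,500 = €87,500
  Less exemption €46,000 → base €41,500
  €41,500 × 18% = €7,470

€8,400 > €7,470, so the regular tax governs.

€8,400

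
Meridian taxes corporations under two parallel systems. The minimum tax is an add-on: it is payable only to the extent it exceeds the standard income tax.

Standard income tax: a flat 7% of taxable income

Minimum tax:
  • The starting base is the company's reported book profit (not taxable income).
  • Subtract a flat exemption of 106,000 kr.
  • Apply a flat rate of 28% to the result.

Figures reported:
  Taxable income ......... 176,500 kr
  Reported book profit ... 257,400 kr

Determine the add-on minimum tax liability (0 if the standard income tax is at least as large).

30,037 kr

Standard income tax:
  176,500 kr × 7% = 12,355 kr

Minimum tax:
  Base (reported book profit): 257,400 kr
  Less exemption 106,000 kr → base 151,400 kr
  151,400 kr × 28% = 42,392 kr

Excess of minimum tax over standard income tax: 42,392 kr − 12,355 kr = 30,037 kr.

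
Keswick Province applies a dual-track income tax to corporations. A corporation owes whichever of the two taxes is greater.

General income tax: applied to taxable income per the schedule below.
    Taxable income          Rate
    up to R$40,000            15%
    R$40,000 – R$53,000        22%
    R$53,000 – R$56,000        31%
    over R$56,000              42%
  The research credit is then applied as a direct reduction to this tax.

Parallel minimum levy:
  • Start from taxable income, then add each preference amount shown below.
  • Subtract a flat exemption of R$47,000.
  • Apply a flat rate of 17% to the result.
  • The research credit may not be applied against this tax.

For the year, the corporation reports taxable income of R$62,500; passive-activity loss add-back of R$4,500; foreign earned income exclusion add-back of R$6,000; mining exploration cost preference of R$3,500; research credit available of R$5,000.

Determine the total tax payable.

Parallel minimum levy:
  Adjusted income: R$62,500 + R$4,500 + R$6,000 + R$3,500 = R$76,500
  Less exemption R$47,000 → base R$29,500
  R$29,500 × 17% = R$5,015

General income tax:
  R$40,000 × 15% = R$6,000
  R$13,000 × 22% = R$2,860
  R$3,000 × 31% = R$930
  R$6,500 × 42% = R$2,730
  → R$12,520
  Less research credit R$5,000 → R$7,520

R$7,520 > R$5,015, so the general income tax governs.

R$7,520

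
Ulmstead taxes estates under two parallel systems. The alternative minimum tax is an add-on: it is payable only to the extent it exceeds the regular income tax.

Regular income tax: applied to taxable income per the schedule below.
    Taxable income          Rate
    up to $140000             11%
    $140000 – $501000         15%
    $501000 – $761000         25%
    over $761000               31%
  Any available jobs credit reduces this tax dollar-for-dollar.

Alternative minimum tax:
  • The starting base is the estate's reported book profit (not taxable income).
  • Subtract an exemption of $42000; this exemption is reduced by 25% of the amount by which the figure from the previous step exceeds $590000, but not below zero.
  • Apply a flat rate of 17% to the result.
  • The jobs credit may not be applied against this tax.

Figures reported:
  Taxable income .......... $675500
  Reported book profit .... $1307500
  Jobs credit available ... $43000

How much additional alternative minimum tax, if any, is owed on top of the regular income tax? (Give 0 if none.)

$152100

Alternative minimum tax:
  Base (reported book profit): $1307500
  Exemption: 25% × ($1307500 − $590000) = $179375 ≥ $42000, so the exemption is fully phased out
  Base: $1307500 − $0 = $1307500
  $1307500 × 17% = $222275

Regular income tax:
  $140000 × 11% = $15400
  $361000 × 15% = $54150
  $174500 × 25% = $43625
  → $113175
  Less jobs credit $43000 → $70175

Excess of alternative minimum tax over regular income tax: $222275 − $70175 = $152100.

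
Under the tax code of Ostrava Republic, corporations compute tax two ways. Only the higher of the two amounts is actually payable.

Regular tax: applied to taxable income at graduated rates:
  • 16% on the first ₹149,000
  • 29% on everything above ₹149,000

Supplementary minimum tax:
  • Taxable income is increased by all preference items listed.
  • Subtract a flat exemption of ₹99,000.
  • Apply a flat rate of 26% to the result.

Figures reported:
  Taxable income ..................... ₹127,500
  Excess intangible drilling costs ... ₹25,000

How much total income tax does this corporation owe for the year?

₹20,400

Regular tax:
  ₹127,500 × 16% = ₹20,400

Supplementary minimum tax:
  Adjusted income: ₹127,500 + ₹25,000 = ₹152,500
  Less exemption ₹99,000 → base ₹53,500
  ₹53,500 × 26% = ₹13,910

₹20,400 > ₹13,910, so the regular tax governs.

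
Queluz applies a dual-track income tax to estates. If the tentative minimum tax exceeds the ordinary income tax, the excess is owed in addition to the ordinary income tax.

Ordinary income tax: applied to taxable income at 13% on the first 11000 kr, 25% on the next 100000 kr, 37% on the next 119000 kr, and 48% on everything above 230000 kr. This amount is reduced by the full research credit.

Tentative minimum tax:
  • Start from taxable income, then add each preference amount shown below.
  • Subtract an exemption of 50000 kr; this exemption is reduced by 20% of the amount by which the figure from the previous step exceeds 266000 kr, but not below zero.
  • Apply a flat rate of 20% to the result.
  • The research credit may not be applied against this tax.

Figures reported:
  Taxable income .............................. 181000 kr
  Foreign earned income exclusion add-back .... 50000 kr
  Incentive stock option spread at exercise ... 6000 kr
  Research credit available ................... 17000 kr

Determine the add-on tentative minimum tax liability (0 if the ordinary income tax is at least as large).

2070 kr

Ordinary income tax:
  11000 kr × 13% = 1430 kr
  100000 kr × 25% = 25000 kr
  70000 kr × 37% = 25900 kr
  → 52330 kr
  Less research credit 17000 kr → 35330 kr

Tentative minimum tax:
  Adjusted income: 181000 kr + 50000 kr + 6000 kr = 237000 kr
  Exemption: 237000 kr ≤ 266000 kr, so full 50000 kr applies
  Base: 237000 kr − 50000 kr = 187000 kr
  187000 kr × 20% = 37400 kr

Excess of tentative minimum tax over ordinary income tax: 37400 kr − 35330 kr = 2070 kr.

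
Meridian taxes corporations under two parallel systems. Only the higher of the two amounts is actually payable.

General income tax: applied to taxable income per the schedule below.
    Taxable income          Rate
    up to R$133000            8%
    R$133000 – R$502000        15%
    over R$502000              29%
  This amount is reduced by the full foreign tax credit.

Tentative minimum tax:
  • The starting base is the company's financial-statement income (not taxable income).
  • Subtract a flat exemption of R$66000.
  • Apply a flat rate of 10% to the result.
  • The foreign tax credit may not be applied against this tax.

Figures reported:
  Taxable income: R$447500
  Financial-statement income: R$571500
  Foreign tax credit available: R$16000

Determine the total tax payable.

Tentative minimum tax:
  Base (financial-statement income): R$571500
  Less exemption R$66000 → base R$505500
  R$505500 × 10% = R$50550

General income tax:
  R$133000 × 8% = R$10640
  R$314500 × 15% = R$47175
  → R$57815
  Less foreign tax credit R$16000 → R$41815

R$50550 > R$41815, so the tentative minimum tax is the binding amount.

R$50550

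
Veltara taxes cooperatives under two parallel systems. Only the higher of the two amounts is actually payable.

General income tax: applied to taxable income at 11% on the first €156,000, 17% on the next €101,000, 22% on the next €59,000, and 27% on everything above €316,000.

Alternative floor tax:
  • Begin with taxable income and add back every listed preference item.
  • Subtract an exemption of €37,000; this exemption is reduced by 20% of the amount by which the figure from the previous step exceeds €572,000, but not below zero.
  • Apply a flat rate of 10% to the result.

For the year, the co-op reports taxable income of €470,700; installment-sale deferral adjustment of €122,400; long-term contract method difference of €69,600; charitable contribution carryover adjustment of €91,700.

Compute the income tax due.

€89,079

Alternative floor tax:
  Adjusted income: €470,700 + €122,400 + €69,600 + €91,700 = €754,400
  Exemption: €37,000 − 20% × (€754,400 − €572,000) = €37,000 − €36,480 = €520
  Base: €754,400 − €520 = €753,880
  €753,880 × 10% = €75,388

General income tax:
  €156,000 × 11% = €17,160
  €101,000 × 17% = €17,170
  €59,000 × 22% = €12,980
  €154,700 × 27% = €41,769
  → €89,079

€89,079 > €75,388, so the general income tax governs.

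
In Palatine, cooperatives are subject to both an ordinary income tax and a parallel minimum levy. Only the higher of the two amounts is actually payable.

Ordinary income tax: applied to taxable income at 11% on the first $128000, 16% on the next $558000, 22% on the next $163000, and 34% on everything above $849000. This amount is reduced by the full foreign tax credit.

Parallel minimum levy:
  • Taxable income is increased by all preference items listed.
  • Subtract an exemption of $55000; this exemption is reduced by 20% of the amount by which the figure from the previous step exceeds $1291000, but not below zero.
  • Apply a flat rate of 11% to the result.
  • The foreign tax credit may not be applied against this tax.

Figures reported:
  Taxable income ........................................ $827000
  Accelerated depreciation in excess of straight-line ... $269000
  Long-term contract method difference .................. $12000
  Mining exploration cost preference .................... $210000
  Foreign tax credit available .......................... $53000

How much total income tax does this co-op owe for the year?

Ordinary income tax:
  $128000 × 11% = $14080
  $558000 × 16% = $89280
  $141000 × 22% = $31020
  → $134380
  Less foreign tax credit $53000 → $81380

Parallel minimum levy:
  Adjusted income: $827000 + $269000 + $12000 + $210000 = $1318000
  Exemption: $55000 − 20% × ($1318000 − $1291000) = $55000 − $5400 = $49600
  Base: $1318000 − $49600 = $1268400
  $1268400 × 11% = $139524

$139524 > $81380, so the parallel minimum levy is the binding amount.

$139524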